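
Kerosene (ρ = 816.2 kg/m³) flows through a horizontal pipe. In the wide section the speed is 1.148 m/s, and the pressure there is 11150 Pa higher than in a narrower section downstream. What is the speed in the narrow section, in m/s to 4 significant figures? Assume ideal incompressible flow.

5.352 m/s

With h₁ = h₂, rearranging Bernoulli gives v₂ = √(v₁² + 2ΔP/ρ).
v₂ = √(1.148² + 2·11150/816.2) = √(1.318 + 27.32) = 5.352 m/s.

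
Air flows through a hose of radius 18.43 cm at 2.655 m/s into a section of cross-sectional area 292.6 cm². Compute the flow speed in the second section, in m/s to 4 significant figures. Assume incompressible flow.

v₂ ≈ 9.683 m/s

Continuity gives A₁v₁ = A₂v₂, so v₂ = (1067 cm²)/(292.6 cm²) × 2.655 m/s = 9.683 m/s.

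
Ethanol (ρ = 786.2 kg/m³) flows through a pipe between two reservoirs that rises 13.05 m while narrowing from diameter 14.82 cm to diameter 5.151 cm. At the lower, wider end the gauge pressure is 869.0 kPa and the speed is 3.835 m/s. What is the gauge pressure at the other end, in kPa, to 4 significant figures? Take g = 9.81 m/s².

P₂ = 378.0 kPa

The volume flow rate is constant, so v₂ = (A₁/A₂)v₁ = (172.5/20.84)·3.835 = 31.75 m/s.
Energy conservation along the streamline gives P₂ = P₁ − ½ρ(v₂² − v₁²) − ρg(h₂ − h₁).
P₂ = 869000 + ½·786.2·(3.835² − 31.75²) − 786.2·9.81·(+13.05) = 869000 + (-390400) − (100600) = 378000 Pa.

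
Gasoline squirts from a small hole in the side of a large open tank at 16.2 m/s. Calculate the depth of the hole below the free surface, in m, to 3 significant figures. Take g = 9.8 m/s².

Inverting v = √(2gh) gives h = v² / 2g.
h = 16.2²/(2·9.8) = 262/19.60 = 13.4 m.

13.4 m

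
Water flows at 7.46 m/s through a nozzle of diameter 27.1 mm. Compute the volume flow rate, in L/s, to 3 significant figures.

Q = A·v = 0.000577 m² × 7.46 m/s = 0.00430 m³/s.
Converting: 0.00430 m³/s × 1000 = 4.30 L/s.

Q = 4.30 L/s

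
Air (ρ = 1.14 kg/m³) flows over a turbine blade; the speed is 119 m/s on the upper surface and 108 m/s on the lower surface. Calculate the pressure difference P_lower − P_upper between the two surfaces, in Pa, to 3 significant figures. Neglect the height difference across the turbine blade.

With negligible Δh, P + ½ρv² is constant, so P_low − P_up = ½ρ(v_up² − v_low²).
ΔP = ½·1.14·(119² − 108²) = 1420 Pa.

1420 Pa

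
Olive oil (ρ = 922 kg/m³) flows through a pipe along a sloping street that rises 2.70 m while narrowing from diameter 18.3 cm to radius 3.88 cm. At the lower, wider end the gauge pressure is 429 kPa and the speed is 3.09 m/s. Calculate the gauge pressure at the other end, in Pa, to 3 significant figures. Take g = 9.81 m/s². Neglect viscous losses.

P₂ = 273000 Pa

Mass conservation (A₁v₁ = A₂v₂) gives v₂ = 3.09 × 263/47.3 = 17.2 m/s.
Energy conservation along the streamline gives P₂ = P₁ − ½ρ(v₂² − v₁²) − ρg(h₂ − h₁).
P₂ = 429000 + ½·922·(3.09² − 17.2²) − 922·9.81·(+2.70) = 429000 + (-132000) − (24400) = 273000 Pa.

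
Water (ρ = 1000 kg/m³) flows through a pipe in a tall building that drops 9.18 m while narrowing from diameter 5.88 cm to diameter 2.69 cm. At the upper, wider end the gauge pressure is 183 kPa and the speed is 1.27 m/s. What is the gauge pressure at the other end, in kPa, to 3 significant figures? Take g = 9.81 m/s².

P₂ ≈ 255 kPa

The volume flow rate is constant, so v₂ = (A₁/A₂)v₁ = (27.2/5.68)·1.27 = 6.07 m/s.
Energy conservation along the streamline gives P₂ = P₁ − ½ρ(v₂² − v₁²) − ρg(h₂ − h₁).
P₂ = 183000 + ½·1000·(1.27² − 6.07²) − 1000·9.81·(−9.18) = 183000 + (-17600) − (-90100) = 255000 Pa.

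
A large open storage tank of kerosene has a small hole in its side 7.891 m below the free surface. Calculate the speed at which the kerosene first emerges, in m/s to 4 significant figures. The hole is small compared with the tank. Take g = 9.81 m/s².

Bernoulli from surface to hole (P equal, v_surface ≈ 0): v = √(2gh) = √(2×9.81×7.891) = 12.44 m/s.

v = 12.44 m/s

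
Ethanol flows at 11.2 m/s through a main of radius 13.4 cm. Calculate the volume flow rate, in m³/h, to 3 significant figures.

2270 m³/h

Q = A·v = 0.0564 m² × 11.2 m/s = 0.632 m³/s.
Converting: 0.632 m³/s × 3600 = 2270 m³/h.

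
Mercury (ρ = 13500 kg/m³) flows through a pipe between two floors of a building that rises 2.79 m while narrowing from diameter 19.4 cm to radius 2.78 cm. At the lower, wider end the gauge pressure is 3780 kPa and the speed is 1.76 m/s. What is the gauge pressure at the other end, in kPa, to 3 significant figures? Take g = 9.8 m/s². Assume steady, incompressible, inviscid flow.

333 kPa

By continuity, v₂ = v₁·A₁/A₂ = 1.76·(296/24.3) = 21.4 m/s.
Energy conservation along the streamline gives P₂ = P₁ − ½ρ(v₂² − v₁²) − ρg(h₂ − h₁).
P₂ = 3780000 + ½·13500·(1.76² − 21.4²) − 13500·9.8·(+2.79) = 3780000 + (-3080000) − (369000) = 333000 Pa.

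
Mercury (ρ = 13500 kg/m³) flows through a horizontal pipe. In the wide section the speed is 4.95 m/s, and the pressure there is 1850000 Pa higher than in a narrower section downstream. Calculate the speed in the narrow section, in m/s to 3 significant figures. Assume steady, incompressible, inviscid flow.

17.3 m/s

Horizontal Bernoulli: P₁ + ½ρv₁² = P₂ + ½ρv₂², so v₂² = v₁² + 2(P₁ − P₂)/ρ.
v₂ = √(4.95² + 2·1850000/13500) = √(24.5 + 274) = 17.3 m/s.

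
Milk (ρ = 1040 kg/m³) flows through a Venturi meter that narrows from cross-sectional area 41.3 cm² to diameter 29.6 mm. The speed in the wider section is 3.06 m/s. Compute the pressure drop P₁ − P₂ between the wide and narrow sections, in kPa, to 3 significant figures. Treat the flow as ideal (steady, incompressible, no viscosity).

Mass conservation (A₁v₁ = A₂v₂) gives v₂ = 3.06 × 41.3/6.88 = 18.4 m/s.
With no height change, Bernoulli's equation is P₁ + ½ρv₁² = P₂ + ½ρv₂².
P₁ − P₂ = ½·1040·(18.4² − 3.06²) = ½·1040·328 = 171000 Pa.

ΔP = 171 kPa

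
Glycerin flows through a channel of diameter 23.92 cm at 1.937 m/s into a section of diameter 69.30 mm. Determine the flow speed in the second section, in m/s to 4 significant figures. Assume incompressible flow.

By continuity, v₂ = v₁·A₁/A₂ = 1.937·(449.4/37.72) = 23.08 m/s.

23.08 m/s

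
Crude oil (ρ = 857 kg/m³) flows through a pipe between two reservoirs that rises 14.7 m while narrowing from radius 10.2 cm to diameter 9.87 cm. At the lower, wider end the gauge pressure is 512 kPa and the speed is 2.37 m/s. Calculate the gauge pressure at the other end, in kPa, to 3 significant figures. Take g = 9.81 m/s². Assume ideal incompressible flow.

Mass conservation (A₁v₁ = A₂v₂) gives v₂ = 2.37 × 327/76.5 = 10.1 m/s.
Energy conservation along the streamline gives P₂ = P₁ − ½ρ(v₂² − v₁²) − ρg(h₂ − h₁).
P₂ = 512000 + ½·857·(2.37² − 10.1²) − 857·9.81·(+14.7) = 512000 + (-41500) − (124000) = 347000 Pa.

P₂ ≈ 347 kPa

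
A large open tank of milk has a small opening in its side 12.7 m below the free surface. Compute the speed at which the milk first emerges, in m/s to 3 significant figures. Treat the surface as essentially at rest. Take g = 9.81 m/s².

The surface is effectively still and both ends are open, so ½v² = gh and v = √(2·9.81·12.7) = 15.8 m/s.

v ≈ 15.8 m/s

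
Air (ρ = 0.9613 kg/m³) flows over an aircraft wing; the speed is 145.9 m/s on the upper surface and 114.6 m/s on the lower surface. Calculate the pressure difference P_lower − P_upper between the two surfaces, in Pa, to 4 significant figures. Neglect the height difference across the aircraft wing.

With negligible Δh, P + ½ρv² is constant, so P_low − P_up = ½ρ(v_up² − v_low²).
ΔP = ½·0.9613·(145.9² − 114.6²) = 3919 Pa.

ΔP = 3919 Pa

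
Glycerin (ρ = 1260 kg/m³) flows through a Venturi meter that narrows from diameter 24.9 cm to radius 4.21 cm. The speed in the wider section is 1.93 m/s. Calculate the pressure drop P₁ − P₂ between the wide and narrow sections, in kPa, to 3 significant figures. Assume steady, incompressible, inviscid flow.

The volume flow rate is constant, so v₂ = (A₁/A₂)v₁ = (487/55.7)·1.93 = 16.9 m/s.
The pipe is horizontal, so Bernoulli reduces to P₁ + ½ρv₁² = P₂ + ½ρv₂².
P₁ − P₂ = ½·1260·(16.9² − 1.93²) = ½·1260·281 = 177000 Pa.

ΔP ≈ 177 kPa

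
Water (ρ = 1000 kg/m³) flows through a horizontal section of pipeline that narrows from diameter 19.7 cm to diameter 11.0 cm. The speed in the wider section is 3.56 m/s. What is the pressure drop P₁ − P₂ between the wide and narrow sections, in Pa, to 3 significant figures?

ΔP ≈ 58900 Pa

The volume flow rate is constant, so v₂ = (A₁/A₂)v₁ = (305/95.0)·3.56 = 11.4 m/s.
With no height change, Bernoulli's equation is P₁ + ½ρv₁² = P₂ + ½ρv₂².
P₁ − P₂ = ½·1000·(11.4² − 3.56²) = ½·1000·118 = 58900 Pa.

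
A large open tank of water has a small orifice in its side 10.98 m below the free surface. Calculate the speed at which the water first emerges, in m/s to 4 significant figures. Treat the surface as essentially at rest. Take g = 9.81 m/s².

Torricelli's result v = √(2gh) gives v = √(2·9.81·10.98) = 14.68 m/s.

14.68 m/s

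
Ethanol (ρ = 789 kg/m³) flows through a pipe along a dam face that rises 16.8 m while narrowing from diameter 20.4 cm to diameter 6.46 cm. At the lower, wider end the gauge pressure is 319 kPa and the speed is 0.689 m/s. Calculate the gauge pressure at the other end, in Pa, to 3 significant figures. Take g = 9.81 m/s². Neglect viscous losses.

P₂ ≈ 171000 Pa

Mass conservation (A₁v₁ = A₂v₂) gives v₂ = 0.689 × 327/32.8 = 6.87 m/s.
Applying Bernoulli between the two ends and solving for P₂: P₂ = P₁ + ½ρ(v₁² − v₂²) − ρgΔh.
P₂ = 319000 + ½·789·(0.689² − 6.87²) − 789·9.81·(+16.8) = 319000 + (-18400) − (130000) = 171000 Pa.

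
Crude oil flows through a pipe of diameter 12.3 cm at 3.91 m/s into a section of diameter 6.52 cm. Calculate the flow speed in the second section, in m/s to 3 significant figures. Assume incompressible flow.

13.9 m/s

By continuity, v₂ = v₁·A₁/A₂ = 3.91·(119/33.4) = 13.9 m/s.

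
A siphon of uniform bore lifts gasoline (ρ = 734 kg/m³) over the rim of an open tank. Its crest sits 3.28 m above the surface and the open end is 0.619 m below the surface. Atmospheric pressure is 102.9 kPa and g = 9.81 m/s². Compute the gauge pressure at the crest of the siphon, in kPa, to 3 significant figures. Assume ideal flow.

P_gauge = -28.1 kPa

The outlet speed comes from Torricelli: v = √(2g·0.619) = 3.48 m/s.
Continuity keeps v the same throughout the tube; from surface to crest, P_atm + 0 = P_top + ½ρv² + ρg·h_top.
P_top = 102900 − ½·734·3.48² − 734·9.81·3.28 = 74800 Pa. So P_gauge = P_top − P_atm = -28100 Pa.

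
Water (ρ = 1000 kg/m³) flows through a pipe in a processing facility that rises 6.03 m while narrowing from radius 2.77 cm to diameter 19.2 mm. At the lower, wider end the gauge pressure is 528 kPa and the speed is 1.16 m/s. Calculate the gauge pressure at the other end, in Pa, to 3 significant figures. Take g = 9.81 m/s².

Continuity gives A₁v₁ = A₂v₂, so v₂ = (24.1 cm²)/(2.90 cm²) × 1.16 m/s = 9.66 m/s.
Energy conservation along the streamline gives P₂ = P₁ − ½ρ(v₂² − v₁²) − ρg(h₂ − h₁).
P₂ = 528000 + ½·1000·(1.16² − 9.66²) − 1000·9.81·(+6.03) = 528000 + (-46000) − (59200) = 423000 Pa.

423000 Pa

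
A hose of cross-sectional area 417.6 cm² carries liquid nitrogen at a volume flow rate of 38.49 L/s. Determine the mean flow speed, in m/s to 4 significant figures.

v ≈ 0.9217 m/s

Q = 38.49 L/s = 0.03849 m³/s.
v = Q/A = 0.03849 / 0.04176 = 0.9217 m/s.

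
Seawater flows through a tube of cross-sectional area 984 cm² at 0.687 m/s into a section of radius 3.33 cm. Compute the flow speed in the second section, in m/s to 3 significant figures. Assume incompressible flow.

19.4 m/s

By continuity, v₂ = v₁·A₁/A₂ = 0.687·(984/34.8) = 19.4 m/s.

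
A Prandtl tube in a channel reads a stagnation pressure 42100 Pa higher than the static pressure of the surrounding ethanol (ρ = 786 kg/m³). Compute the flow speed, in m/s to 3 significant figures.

Bernoulli between the free stream and the stagnation point: ½ρv² = P_stag − P_static.
v = √(2ΔP/ρ) = √(2·42100/786) = 10.4 m/s.

v ≈ 10.4 m/s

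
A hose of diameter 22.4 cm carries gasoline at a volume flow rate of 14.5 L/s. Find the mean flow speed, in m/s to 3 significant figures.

v = 0.368 m/s

Q = 14.5 L/s = 0.0145 m³/s.
v = Q/A = 0.0145 / 0.0394 = 0.368 m/s.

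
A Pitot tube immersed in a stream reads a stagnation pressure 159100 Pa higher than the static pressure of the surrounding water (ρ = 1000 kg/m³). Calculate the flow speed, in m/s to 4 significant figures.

The dynamic pressure equals the rise in static pressure at the stagnation point: ΔP = ½ρv².
v = √(2ΔP/ρ) = √(2·159100/1000) = 17.84 m/s.

17.84 m/s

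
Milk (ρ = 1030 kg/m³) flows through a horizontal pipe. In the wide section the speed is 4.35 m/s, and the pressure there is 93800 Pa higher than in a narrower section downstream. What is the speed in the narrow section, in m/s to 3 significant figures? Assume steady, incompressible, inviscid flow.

Along the level pipe P + ½ρv² is conserved, hence v₂² = v₁² + 2(P₁ − P₂)/ρ.
v₂ = √(4.35² + 2·93800/1030) = √(18.9 + 182) = 14.2 m/s.

v₂ ≈ 14.2 m/s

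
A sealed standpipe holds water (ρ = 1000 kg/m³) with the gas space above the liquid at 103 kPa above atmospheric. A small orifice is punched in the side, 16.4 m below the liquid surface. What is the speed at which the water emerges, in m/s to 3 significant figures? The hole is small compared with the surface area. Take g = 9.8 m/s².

Take point 1 at the surface (v₁ ≈ 0) and point 2 at the hole (at atmospheric pressure). Bernoulli: P₁ + ρg h = P_atm + ½ρv₂².
With P₁ − P_atm = 103000 Pa, v₂ = √(2gh + 2ΔP/ρ) = √(2·9.8·16.4 + 2·103000/1000) = 23.0 m/s.

v = 23.0 m/s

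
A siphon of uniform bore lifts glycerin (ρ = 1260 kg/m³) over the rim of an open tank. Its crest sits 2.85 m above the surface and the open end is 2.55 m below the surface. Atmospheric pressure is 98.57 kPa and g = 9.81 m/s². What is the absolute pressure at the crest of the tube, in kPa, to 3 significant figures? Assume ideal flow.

P_top = 31.8 kPa

Bernoulli surface→outlet gives ½v² = g·h_out, so v = √(2·9.81·2.55) = 7.07 m/s.
The bore is uniform, so the speed at the crest is the same v. Bernoulli surface→crest: P_atm = P_top + ½ρv² + ρg·h_top.
P_top = 98570 − ½·1260·7.07² − 1260·9.81·2.85 = 31800 Pa.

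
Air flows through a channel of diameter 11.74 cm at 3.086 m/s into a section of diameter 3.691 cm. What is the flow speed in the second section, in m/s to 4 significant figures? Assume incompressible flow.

Mass conservation (A₁v₁ = A₂v₂) gives v₂ = 3.086 × 108.2/10.70 = 31.22 m/s.

v₂ ≈ 31.22 m/s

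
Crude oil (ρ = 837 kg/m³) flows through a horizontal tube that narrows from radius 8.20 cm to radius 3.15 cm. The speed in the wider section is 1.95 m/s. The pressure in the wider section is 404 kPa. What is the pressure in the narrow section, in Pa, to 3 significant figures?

By continuity, v₂ = v₁·A₁/A₂ = 1.95·(211/31.2) = 13.2 m/s.
With no height change, Bernoulli's equation is P₁ + ½ρv₁² = P₂ + ½ρv₂².
P₂ = P₁ − ½ρ(v₂² − v₁²) = 404000 − ½·837·(13.2² − 1.95²) = 404000 − 71500 = 333000 Pa.

333000 Pa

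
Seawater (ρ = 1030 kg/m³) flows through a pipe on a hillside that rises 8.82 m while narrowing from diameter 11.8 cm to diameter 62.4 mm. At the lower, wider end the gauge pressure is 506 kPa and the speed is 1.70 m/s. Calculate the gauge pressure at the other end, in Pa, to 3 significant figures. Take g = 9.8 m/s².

The volume flow rate is constant, so v₂ = (A₁/A₂)v₁ = (109/30.6)·1.70 = 6.08 m/s.
Energy conservation along the streamline gives P₂ = P₁ − ½ρ(v₂² − v₁²) − ρg(h₂ − h₁).
P₂ = 506000 + ½·1030·(1.70² − 6.08²) − 1030·9.8·(+8.82) = 506000 + (-17500) − (89000) = 399000 Pa.

P₂ ≈ 399000 Pa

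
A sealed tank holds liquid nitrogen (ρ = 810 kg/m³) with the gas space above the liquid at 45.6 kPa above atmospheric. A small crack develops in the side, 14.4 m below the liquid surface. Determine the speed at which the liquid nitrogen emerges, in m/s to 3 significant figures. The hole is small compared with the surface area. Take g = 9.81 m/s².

Take point 1 at the surface (v₁ ≈ 0) and point 2 at the hole (at atmospheric pressure). Bernoulli: P₁ + ρg h = P_atm + ½ρv₂².
With P₁ − P_atm = 45600 Pa, v₂ = √(2gh + 2ΔP/ρ) = √(2·9.81·14.4 + 2·45600/810) = 19.9 m/s.

v ≈ 19.9 m/s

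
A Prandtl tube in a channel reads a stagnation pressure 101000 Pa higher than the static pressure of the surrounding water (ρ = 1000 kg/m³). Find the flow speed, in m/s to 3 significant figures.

v ≈ 14.2 m/s

The dynamic pressure equals the rise in static pressure at the stagnation point: ΔP = ½ρv².
v = √(2ΔP/ρ) = √(2·101000/1000) = 14.2 m/s.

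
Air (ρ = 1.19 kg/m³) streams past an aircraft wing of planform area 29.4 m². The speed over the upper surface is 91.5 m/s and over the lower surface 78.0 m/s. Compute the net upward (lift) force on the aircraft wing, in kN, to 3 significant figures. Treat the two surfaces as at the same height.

F ≈ 40.0 kN

With equal heights on the two surfaces, Bernoulli gives P_lower − P_upper = ½ρ(v_upper² − v_lower²).
ΔP = ½·1.19·(91.5² − 78.0²) = 1360 Pa.
Lift = ΔP · A = 1360 × 29.4 = 40000 N.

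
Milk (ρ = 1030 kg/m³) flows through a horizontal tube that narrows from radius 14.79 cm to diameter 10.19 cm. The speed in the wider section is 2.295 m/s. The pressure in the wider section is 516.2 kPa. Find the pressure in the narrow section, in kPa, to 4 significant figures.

Continuity gives A₁v₁ = A₂v₂, so v₂ = (687.2 cm²)/(81.55 cm²) × 2.295 m/s = 19.34 m/s.
With no height change, Bernoulli's equation is P₁ + ½ρv₁² = P₂ + ½ρv₂².
P₂ = P₁ − ½ρ(v₂² − v₁²) = 516200 − ½·1030·(19.34² − 2.295²) = 516200 − 189900 = 326300 Pa.

P₂ = 326.3 kPa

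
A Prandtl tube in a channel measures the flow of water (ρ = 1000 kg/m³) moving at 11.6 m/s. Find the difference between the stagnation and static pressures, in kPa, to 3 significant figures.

The dynamic pressure equals the rise in static pressure at the stagnation point: ΔP = ½ρv².
ΔP = ½·1000·11.6² = 67300 Pa.

67.3 kPa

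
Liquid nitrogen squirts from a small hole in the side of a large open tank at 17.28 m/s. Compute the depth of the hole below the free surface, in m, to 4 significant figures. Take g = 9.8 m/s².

h ≈ 15.23 m

For a small hole in a large open tank, ½v² = gh, giving h = v²/(2g).
h = 17.28²/(2·9.8) = 298.6/19.60 = 15.23 m.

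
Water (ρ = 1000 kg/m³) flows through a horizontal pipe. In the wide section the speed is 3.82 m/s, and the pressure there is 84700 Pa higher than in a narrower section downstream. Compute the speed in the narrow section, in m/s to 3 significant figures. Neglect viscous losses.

Along the level pipe P + ½ρv² is conserved, hence v₂² = v₁² + 2(P₁ − P₂)/ρ.
v₂ = √(3.82² + 2·84700/1000) = √(14.6 + 169) = 13.6 m/s.

13.6 m/s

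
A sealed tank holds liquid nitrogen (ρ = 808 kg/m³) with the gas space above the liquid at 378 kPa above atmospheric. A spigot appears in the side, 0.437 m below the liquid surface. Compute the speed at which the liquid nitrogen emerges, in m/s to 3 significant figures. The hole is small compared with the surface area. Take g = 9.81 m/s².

Take point 1 at the surface (v₁ ≈ 0) and point 2 at the hole (at atmospheric pressure). Bernoulli: P₁ + ρg h = P_atm + ½ρv₂².
With P₁ − P_atm = 378000 Pa, v₂ = √(2gh + 2ΔP/ρ) = √(2·9.81·0.437 + 2·378000/808) = 30.7 m/s.

v ≈ 30.7 m/s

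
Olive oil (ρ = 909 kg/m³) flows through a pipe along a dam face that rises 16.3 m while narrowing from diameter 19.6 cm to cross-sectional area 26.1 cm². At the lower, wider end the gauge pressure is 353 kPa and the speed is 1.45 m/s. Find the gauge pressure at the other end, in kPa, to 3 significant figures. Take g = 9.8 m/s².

P₂ ≈ 81.1 kPa

The volume flow rate is constant, so v₂ = (A₁/A₂)v₁ = (302/26.1)·1.45 = 16.8 m/s.
Applying Bernoulli between the two ends and solving for P₂: P₂ = P₁ + ½ρ(v₁² − v₂²) − ρgΔh.
P₂ = 353000 + ½·909·(1.45² − 16.8²) − 909·9.8·(+16.3) = 353000 + (-127000) − (145000) = 81100 Pa.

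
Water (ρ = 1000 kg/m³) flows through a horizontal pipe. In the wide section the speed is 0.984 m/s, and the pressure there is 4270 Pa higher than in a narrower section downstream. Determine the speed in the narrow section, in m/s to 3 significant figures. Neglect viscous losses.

Along the level pipe P + ½ρv² is conserved, hence v₂² = v₁² + 2(P₁ − P₂)/ρ.
v₂ = √(0.984² + 2·4270/1000) = √(0.968 + 8.54) = 3.08 m/s.

v₂ ≈ 3.08 m/s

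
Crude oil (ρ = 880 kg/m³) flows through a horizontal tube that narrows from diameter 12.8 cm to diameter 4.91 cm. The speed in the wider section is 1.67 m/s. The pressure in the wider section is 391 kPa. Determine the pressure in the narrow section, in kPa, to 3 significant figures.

P₂ = 336 kPa

Continuity gives A₁v₁ = A₂v₂, so v₂ = (129 cm²)/(18.9 cm²) × 1.67 m/s = 11.3 m/s.
Along the horizontal streamline, P + ½ρv² is constant.
P₂ = P₁ − ½ρ(v₂² − v₁²) = 391000 − ½·880·(11.3² − 1.67²) = 391000 − 55400 = 336000 Pa.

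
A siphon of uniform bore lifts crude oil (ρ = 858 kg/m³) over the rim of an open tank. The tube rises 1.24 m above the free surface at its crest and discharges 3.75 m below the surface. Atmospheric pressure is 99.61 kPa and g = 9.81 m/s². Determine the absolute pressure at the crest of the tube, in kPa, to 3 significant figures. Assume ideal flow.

Bernoulli surface→outlet gives ½v² = g·h_out, so v = √(2·9.81·3.75) = 8.58 m/s.
Continuity keeps v the same throughout the tube; from surface to crest, P_atm + 0 = P_top + ½ρv² + ρg·h_top.
P_top = 99610 − ½·858·8.58² − 858·9.81·1.24 = 57600 Pa.

P_top = 57.6 kPa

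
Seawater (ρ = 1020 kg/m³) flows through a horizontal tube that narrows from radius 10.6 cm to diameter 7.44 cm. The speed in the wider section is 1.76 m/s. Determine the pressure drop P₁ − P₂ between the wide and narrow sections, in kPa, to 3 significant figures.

103 kPa

The volume flow rate is constant, so v₂ = (A₁/A₂)v₁ = (353/43.5)·1.76 = 14.3 m/s.
Bernoulli (h₁ = h₂): P₁ − P₂ = ½ρ(v₂² − v₁²).
P₁ − P₂ = ½·1020·(14.3² − 1.76²) = ½·1020·201 = 103000 Pa.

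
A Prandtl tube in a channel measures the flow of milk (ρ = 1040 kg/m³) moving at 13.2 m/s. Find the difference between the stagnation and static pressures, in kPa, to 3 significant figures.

Bernoulli between the free stream and the stagnation point: ½ρv² = P_stag − P_static.
ΔP = ½·1040·13.2² = 90600 Pa.

90.6 kPa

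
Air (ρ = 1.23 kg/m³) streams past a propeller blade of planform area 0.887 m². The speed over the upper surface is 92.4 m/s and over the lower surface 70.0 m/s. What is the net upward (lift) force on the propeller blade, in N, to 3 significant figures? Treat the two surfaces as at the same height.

F ≈ 1980 N

With equal heights on the two surfaces, Bernoulli gives P_lower − P_upper = ½ρ(v_upper² − v_lower²).
ΔP = ½·1.23·(92.4² − 70.0²) = 2240 Pa.
Lift = ΔP · A = 2240 × 0.887 = 1980 N.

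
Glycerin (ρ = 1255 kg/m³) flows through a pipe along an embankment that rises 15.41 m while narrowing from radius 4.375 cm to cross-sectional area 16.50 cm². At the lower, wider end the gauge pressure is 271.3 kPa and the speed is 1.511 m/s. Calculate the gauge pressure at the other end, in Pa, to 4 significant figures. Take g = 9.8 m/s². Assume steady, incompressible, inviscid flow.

By continuity, v₂ = v₁·A₁/A₂ = 1.511·(60.13/16.50) = 5.507 m/s.
Bernoulli: P₁ + ½ρv₁² + ρg h₁ = P₂ + ½ρv₂² + ρg h₂, so P₂ = P₁ + ½ρ(v₁² − v₂²) − ρg(h₂ − h₁).
P₂ = 271300 + ½·1255·(1.511² − 5.507²) − 1255·9.8·(+15.41) = 271300 + (-17600) − (189500) = 64180 Pa.

P₂ ≈ 64180 Pa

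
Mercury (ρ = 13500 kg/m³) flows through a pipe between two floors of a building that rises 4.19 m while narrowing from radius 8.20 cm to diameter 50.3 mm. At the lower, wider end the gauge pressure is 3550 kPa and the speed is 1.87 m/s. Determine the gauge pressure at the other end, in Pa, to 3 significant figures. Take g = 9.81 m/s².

By continuity, v₂ = v₁·A₁/A₂ = 1.87·(211/19.9) = 19.9 m/s.
Bernoulli: P₁ + ½ρv₁² + ρg h₁ = P₂ + ½ρv₂² + ρg h₂, so P₂ = P₁ + ½ρ(v₁² − v₂²) − ρg(h₂ − h₁).
P₂ = 3550000 + ½·13500·(1.87² − 19.9²) − 13500·9.81·(+4.19) = 3550000 + (-2640000) − (555000) = 351000 Pa.

P₂ ≈ 351000 Pa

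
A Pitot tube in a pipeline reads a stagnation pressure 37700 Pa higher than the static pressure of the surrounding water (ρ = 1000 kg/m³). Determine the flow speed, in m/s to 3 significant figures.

The dynamic pressure equals the rise in static pressure at the stagnation point: ΔP = ½ρv².
v = √(2ΔP/ρ) = √(2·37700/1000) = 8.68 m/s.

v ≈ 8.68 m/s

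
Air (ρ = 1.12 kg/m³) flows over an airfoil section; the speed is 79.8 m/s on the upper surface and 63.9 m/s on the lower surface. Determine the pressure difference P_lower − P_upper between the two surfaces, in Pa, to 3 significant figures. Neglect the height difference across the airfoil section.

The pressure is lower where the speed is higher: ΔP = ½ρ(v_up² − v_low²).
ΔP = ½·1.12·(79.8² − 63.9²) = 1280 Pa.

ΔP ≈ 1280 Pa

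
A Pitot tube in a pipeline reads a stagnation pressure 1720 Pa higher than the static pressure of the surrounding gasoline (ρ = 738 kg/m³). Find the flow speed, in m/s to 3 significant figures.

At the stagnation point the flow is brought to rest, so Bernoulli gives P_stag − P_static = ½ρv².
v = √(2ΔP/ρ) = √(2·1720/738) = 2.16 m/s.

v ≈ 2.16 m/s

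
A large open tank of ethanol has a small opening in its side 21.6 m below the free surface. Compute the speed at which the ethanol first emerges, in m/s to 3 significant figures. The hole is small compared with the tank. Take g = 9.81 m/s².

With the surface at rest and both surface and jet at atmospheric pressure, Bernoulli gives ρg h = ½ρv², so v = √(2gh) = √(2·9.81·21.6) = 20.6 m/s.

v ≈ 20.6 m/s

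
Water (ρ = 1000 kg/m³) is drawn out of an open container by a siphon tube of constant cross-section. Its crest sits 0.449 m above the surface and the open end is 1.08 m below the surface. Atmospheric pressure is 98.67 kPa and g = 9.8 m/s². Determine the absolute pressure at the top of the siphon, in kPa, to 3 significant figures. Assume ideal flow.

P_top = 83.7 kPa

The outlet speed comes from Torricelli: v = √(2g·1.08) = 4.60 m/s.
With constant cross-section the crest speed equals v; applying Bernoulli from the surface up to the crest, P_top = P_atm − ½ρv² − ρg·h_top.
P_top = 98670 − ½·1000·4.60² − 1000·9.8·0.449 = 83700 Pa.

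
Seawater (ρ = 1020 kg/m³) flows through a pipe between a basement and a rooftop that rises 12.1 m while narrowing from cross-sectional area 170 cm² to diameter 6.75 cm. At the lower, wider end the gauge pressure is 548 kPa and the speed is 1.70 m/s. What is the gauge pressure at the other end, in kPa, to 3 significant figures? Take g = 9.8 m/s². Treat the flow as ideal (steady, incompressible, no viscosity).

395 kPa

By continuity, v₂ = v₁·A₁/A₂ = 1.70·(170/35.8) = 8.08 m/s.
Energy conservation along the streamline gives P₂ = P₁ − ½ρ(v₂² − v₁²) − ρg(h₂ − h₁).
P₂ = 548000 + ½·1020·(1.70² − 8.08²) − 1020·9.8·(+12.1) = 548000 + (-31800) − (121000) = 395000 Pa.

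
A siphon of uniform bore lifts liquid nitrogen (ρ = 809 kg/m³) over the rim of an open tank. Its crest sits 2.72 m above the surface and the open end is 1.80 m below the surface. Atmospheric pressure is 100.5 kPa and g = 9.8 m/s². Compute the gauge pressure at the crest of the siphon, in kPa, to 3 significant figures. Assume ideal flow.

P_gauge ≈ -35.8 kPa

The outlet speed comes from Torricelli: v = √(2g·1.80) = 5.94 m/s.
The bore is uniform, so the speed at the crest is the same v. Bernoulli surface→crest: P_atm = P_top + ½ρv² + ρg·h_top.
P_top = 100500 − ½·809·5.94² − 809·9.8·2.72 = 64700 Pa. So P_gauge = P_top − P_atm = -35800 Pa.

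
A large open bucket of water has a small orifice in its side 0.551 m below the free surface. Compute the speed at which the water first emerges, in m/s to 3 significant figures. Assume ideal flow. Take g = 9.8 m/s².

With the surface at rest and both surface and jet at atmospheric pressure, Bernoulli gives ρg h = ½ρv², so v = √(2gh) = √(2·9.8·0.551) = 3.29 m/s.

v ≈ 3.29 m/s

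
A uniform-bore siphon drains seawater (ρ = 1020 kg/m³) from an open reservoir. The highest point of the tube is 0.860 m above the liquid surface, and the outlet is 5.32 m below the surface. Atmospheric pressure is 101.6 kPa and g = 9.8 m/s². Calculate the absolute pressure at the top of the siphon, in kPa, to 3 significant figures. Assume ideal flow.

P_top ≈ 39.8 kPa

From the surface to the outlet (both open to atmosphere, surface at rest): v = √(2g·h_out) = √(2·9.8·5.32) = 10.2 m/s.
Continuity keeps v the same throughout the tube; from surface to crest, P_atm + 0 = P_top + ½ρv² + ρg·h_top.
P_top = 101600 − ½·1020·10.2² − 1020·9.8·0.860 = 39800 Pa.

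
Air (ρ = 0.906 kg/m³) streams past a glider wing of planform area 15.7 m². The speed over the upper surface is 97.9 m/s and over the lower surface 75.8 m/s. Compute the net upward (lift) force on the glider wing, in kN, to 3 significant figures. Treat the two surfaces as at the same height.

F ≈ 27.3 kN

The faster flow above has the lower pressure; Bernoulli (same height) gives ΔP = ½ρ(v_up² − v_low²).
ΔP = ½·0.906·(97.9² − 75.8²) = 1740 Pa.
Lift = ΔP · A = 1740 × 15.7 = 27300 N.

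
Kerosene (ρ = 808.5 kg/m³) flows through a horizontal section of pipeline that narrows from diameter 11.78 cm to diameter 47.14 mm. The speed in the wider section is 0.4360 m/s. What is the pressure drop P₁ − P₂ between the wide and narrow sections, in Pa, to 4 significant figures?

Mass conservation (A₁v₁ = A₂v₂) gives v₂ = 0.4360 × 109.0/17.45 = 2.723 m/s.
Bernoulli (h₁ = h₂): P₁ − P₂ = ½ρ(v₂² − v₁²).
P₁ − P₂ = ½·808.5·(2.723² − 0.4360²) = ½·808.5·7.223 = 2920 Pa.

ΔP = 2920 Pa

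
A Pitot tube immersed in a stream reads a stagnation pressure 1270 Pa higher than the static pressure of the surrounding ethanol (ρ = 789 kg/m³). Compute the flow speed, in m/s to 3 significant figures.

v ≈ 1.79 m/s

The dynamic pressure equals the rise in static pressure at the stagnation point: ΔP = ½ρv².
v = √(2ΔP/ρ) = √(2·1270/789) = 1.79 m/s.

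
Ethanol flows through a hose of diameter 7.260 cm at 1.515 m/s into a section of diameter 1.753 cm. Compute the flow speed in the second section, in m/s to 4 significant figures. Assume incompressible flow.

v₂ ≈ 25.98 m/s

The volume flow rate is constant, so v₂ = (A₁/A₂)v₁ = (41.40/2.414)·1.515 = 25.98 m/s.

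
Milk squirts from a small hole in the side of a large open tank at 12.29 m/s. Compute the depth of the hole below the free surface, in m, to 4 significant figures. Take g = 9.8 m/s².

Inverting v = √(2gh) gives h = v² / 2g.
h = 12.29²/(2·9.8) = 151.0/19.60 = 7.706 m.

h ≈ 7.706 m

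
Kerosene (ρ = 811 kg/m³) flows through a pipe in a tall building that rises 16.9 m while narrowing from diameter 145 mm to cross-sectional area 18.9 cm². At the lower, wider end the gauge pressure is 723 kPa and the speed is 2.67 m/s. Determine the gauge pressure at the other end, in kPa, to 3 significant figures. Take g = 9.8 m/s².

371 kPa

Continuity gives A₁v₁ = A₂v₂, so v₂ = (165 cm²)/(18.9 cm²) × 2.67 m/s = 23.3 m/s.
Energy conservation along the streamline gives P₂ = P₁ − ½ρ(v₂² − v₁²) − ρg(h₂ − h₁).
P₂ = 723000 + ½·811·(2.67² − 23.3²) − 811·9.8·(+16.9) = 723000 + (-218000) − (134000) = 371000 Pa.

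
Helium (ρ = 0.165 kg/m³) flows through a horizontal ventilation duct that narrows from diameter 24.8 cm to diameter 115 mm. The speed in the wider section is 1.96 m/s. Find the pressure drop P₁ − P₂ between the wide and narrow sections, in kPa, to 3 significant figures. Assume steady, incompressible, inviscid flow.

ΔP = 0.00654 kPa

The volume flow rate is constant, so v₂ = (A₁/A₂)v₁ = (483/104)·1.96 = 9.12 m/s.
With no height change, Bernoulli's equation is P₁ + ½ρv₁² = P₂ + ½ρv₂².
P₁ − P₂ = ½·0.165·(9.12² − 1.96²) = ½·0.165·79.2 = 6.54 Pa.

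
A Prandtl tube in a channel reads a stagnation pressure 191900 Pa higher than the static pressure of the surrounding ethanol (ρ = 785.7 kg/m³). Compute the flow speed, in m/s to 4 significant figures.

Bernoulli between the free stream and the stagnation point: ½ρv² = P_stag − P_static.
v = √(2ΔP/ρ) = √(2·191900/785.7) = 22.10 m/s.

22.10 m/s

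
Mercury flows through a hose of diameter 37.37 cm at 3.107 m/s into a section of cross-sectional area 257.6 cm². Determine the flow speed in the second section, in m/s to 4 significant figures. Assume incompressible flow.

By continuity, v₂ = v₁·A₁/A₂ = 3.107·(1097/257.6) = 13.23 m/s.

v₂ ≈ 13.23 m/s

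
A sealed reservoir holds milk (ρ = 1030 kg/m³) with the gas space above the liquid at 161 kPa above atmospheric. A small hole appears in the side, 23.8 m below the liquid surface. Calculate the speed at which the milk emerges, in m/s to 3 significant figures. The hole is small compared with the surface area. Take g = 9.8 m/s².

Take point 1 at the surface (v₁ ≈ 0) and point 2 at the hole (at atmospheric pressure). Bernoulli: P₁ + ρg h = P_atm + ½ρv₂².
With P₁ − P_atm = 161000 Pa, v₂ = √(2gh + 2ΔP/ρ) = √(2·9.8·23.8 + 2·161000/1030) = 27.9 m/s.

v = 27.9 m/s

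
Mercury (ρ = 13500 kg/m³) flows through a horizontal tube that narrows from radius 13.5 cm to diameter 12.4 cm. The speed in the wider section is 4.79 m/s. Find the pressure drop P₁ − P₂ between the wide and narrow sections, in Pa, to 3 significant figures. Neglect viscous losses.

ΔP = 3330000 Pa

Continuity gives A₁v₁ = A₂v₂, so v₂ = (573 cm²)/(121 cm²) × 4.79 m/s = 22.7 m/s.
Along the horizontal streamline, P + ½ρv² is constant.
P₁ − P₂ = ½·13500·(22.7² − 4.79²) = ½·13500·493 = 3330000 Pa.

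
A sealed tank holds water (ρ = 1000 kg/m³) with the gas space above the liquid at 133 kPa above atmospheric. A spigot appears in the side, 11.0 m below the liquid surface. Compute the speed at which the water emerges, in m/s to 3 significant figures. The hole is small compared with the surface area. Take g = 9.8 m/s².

21.9 m/s

Take point 1 at the surface (v₁ ≈ 0) and point 2 at the hole (at atmospheric pressure). Bernoulli: P₁ + ρg h = P_atm + ½ρv₂².
With P₁ − P_atm = 133000 Pa, v₂ = √(2gh + 2ΔP/ρ) = √(2·9.8·11.0 + 2·133000/1000) = 21.9 m/s.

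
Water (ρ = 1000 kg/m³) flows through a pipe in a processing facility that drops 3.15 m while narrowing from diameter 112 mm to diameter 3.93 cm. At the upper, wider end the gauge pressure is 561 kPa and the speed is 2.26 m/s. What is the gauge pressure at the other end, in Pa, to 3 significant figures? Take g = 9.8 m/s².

426000 Pa

Mass conservation (A₁v₁ = A₂v₂) gives v₂ = 2.26 × 98.5/12.1 = 18.4 m/s.
Applying Bernoulli between the two ends and solving for P₂: P₂ = P₁ + ½ρ(v₁² − v₂²) − ρgΔh.
P₂ = 561000 + ½·1000·(2.26² − 18.4²) − 1000·9.8·(−3.15) = 561000 + (-166000) − (-30900) = 426000 Pa.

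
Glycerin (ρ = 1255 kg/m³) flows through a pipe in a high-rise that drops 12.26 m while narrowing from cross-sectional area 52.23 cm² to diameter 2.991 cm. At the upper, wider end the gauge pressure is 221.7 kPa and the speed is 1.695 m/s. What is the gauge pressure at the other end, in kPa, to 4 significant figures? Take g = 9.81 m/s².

Mass conservation (A₁v₁ = A₂v₂) gives v₂ = 1.695 × 52.23/7.026 = 12.60 m/s.
Applying Bernoulli between the two ends and solving for P₂: P₂ = P₁ + ½ρ(v₁² − v₂²) − ρgΔh.
P₂ = 221700 + ½·1255·(1.695² − 12.60²) − 1255·9.81·(−12.26) = 221700 + (-97820) − (-150900) = 274800 Pa.

P₂ ≈ 274.8 kPa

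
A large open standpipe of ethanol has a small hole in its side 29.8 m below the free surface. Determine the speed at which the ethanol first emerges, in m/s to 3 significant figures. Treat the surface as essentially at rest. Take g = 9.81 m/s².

With the surface at rest and both surface and jet at atmospheric pressure, Bernoulli gives ρg h = ½ρv², so v = √(2gh) = √(2·9.81·29.8) = 24.2 m/s.

v = 24.2 m/s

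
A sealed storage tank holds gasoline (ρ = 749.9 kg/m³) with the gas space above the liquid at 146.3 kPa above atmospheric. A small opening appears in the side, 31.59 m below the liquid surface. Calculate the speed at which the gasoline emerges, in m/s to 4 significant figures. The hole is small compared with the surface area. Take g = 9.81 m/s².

Take point 1 at the surface (v₁ ≈ 0) and point 2 at the hole (at atmospheric pressure). Bernoulli: P₁ + ρg h = P_atm + ½ρv₂².
With P₁ − P_atm = 146300 Pa, v₂ = √(2gh + 2ΔP/ρ) = √(2·9.81·31.59 + 2·146300/749.9) = 31.78 m/s.

v ≈ 31.78 m/s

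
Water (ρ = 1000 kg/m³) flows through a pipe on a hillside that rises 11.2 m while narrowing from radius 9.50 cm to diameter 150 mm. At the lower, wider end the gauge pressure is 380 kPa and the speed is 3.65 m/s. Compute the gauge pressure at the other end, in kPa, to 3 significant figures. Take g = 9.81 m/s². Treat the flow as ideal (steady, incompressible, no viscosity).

P₂ = 260 kPa

The volume flow rate is constant, so v₂ = (A₁/A₂)v₁ = (284/177)·3.65 = 5.86 m/s.
Applying Bernoulli between the two ends and solving for P₂: P₂ = P₁ + ½ρ(v₁² − v₂²) − ρgΔh.
P₂ = 380000 + ½·1000·(3.65² − 5.86²) − 1000·9.81·(+11.2) = 380000 + (-10500) − (110000) = 260000 Pa.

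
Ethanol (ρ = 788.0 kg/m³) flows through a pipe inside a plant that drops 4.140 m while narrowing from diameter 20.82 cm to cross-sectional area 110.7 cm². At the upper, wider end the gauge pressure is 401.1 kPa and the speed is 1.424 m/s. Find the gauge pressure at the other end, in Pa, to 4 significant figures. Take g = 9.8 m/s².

P₂ ≈ 426300 Pa

The volume flow rate is constant, so v₂ = (A₁/A₂)v₁ = (340.4/110.7)·1.424 = 4.379 m/s.
Energy conservation along the streamline gives P₂ = P₁ − ½ρ(v₂² − v₁²) − ρg(h₂ − h₁).
P₂ = 401100 + ½·788.0·(1.424² − 4.379²) − 788.0·9.8·(−4.140) = 401100 + (-6758) − (-31970) = 426300 Pa.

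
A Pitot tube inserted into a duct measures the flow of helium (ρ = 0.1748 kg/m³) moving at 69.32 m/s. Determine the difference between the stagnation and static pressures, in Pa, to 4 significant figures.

420.0 Pa

The dynamic pressure equals the rise in static pressure at the stagnation point: ΔP = ½ρv².
ΔP = ½·0.1748·69.32² = 420.0 Pa.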